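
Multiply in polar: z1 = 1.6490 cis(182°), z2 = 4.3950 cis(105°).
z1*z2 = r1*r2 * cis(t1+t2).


r = 1.6490 * 4.3950 = 7.2474
theta = 182° + 105° = 287° = 287° (mod 360)

7.2474 cis(287°)


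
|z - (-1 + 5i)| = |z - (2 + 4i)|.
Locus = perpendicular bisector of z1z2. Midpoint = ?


Equal distances means the locus is the perpendicular bisector of z1 and z2.
Midpoint = ((-1+2)/2, (5+4)/2) = (0.5000, 4.5000)

Perpendicular bisector through (0.5000, 4.5000)


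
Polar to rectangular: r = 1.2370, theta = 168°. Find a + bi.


a = 1.2370*cos(168°) = 1.2370*(-0.97815) = -1.2100
b = 1.2370*sin(168°) = 1.2370*0.2079 = 0.2572

-1.2100 + 0.2572i


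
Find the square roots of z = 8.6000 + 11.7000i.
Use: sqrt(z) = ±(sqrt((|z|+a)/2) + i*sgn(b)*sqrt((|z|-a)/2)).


|z| = sqrt(73.96+136.89) = 14.5207
sqrt((|z|+a)/2) = sqrt((14.5207+8.6)/2) = sqrt(11.5603) = 3.4000
sqrt((|z|-a)/2) = sqrt((14.5207-8.6)/2) = sqrt(2.9603) = 1.7206

±(3.4000 + 1.7206i) i.e. 3.4000 + 1.7206i and -3.4000 - 1.7206i


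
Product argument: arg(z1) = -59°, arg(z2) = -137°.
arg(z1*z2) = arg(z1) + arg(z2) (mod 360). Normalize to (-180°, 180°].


arg(z1*z2) = -59° - 137° = -196°
Normalized to (-180°, 180°]: 164°

164°


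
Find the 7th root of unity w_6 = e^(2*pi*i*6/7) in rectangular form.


Angle = 360*6/7 = 308.5714°
a = cos(308.5714°) = 0.6235
b = sin(308.5714°) = -0.7818

0.6235 - 0.7818i


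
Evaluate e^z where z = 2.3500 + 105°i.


e^2.3500 = 10.4856
cos(105°) = -0.25882
sin(105°) = 0.965926
Real = 10.4856*(-0.25882) = -2.7139
Imag = 10.4856*0.965926 = 10.1283

-2.7139 + 10.1283i


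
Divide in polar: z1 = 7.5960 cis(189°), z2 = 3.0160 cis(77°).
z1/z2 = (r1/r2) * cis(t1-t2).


r = 7.5960 / 3.0160 = 2.5186
theta = 189° - 77° = 112° = 112° (mod 360)

2.5186 cis(112°)


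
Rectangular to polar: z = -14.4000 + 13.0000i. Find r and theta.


r = sqrt(207.36+169) = sqrt(376.36) = 19.4000
theta = atan2(13, -14.4) = 137.9250 degrees

r = 19.4000, theta = 137.9250 degrees


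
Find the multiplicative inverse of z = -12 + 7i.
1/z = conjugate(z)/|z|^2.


|z|^2 = 144+49 = 193
1/z = (-12 - 7i)/193

1/z = -0.0622 - 0.0363i


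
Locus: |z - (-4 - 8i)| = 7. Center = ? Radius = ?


|z - z0| = r is a circle with center z0 and radius r.
Center = (-4, -8), radius = 7

Circle with center (-4, -8) and radius 7


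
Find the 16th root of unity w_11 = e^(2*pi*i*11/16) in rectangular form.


Angle = 360*11/16 = 247.5°
a = cos(247.5°) = -0.3827
b = sin(247.5°) = -0.9239

-0.3827 - 0.9239i


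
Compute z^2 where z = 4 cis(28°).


r^2 = 4^2 = 16
n*theta = 2*28° = 56° = 56° (mod 360)
a = 16*cos(56°) = 8.9471
b = 16*sin(56°) = 13.2646

16 cis(56°) = 8.9471 + 13.2646i


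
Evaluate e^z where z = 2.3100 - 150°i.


e^2.3100 = 10.0744
cos(-150°) = -0.86603
sin(-150°) = -0.5
Real = 10.0744*(-0.86603) = -8.7247
Imag = 10.0744*(-0.5) = -5.0372

-8.7247 - 5.0372i


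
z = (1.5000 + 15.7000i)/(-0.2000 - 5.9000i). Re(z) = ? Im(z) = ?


Multiply by conjugate: (1.5000 + 15.7000i)(-0.2000 + 5.9000i) / ((-0.2)^2 + (-5.9)^2)
Numerator real = 1.5*(-0.2) + 15.7*(-5.9) = -92.93
Numerator imag = 15.7*(-0.2) - 1.5*(-5.9) = 5.71
Denominator = 34.85
Re(z) = -92.93/34.85 = -2.6666
Im(z) = 5.71/34.85 = 0.1638

Re(z) = -2.6666, Im(z) = 0.1638


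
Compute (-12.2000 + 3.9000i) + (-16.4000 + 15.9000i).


Real: -12.2 - 16.4 = -28.6
Imag: 3.9 + 15.9 = 19.8

-28.6000 + 19.8000i


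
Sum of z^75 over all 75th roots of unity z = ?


The roots are w_k = w^k with w = e^(2*pi*i/75), and (w^k)^75 = (w^75)^k.
So S = 1 + u + u^2 + ... + u^(74) with u = w^75.
75 = 1*75 + 0, so 75 is a multiple of 75 and u = (w^75)^1 = 1.
Every one of the 75 terms equals 1: S = 75

S = 75


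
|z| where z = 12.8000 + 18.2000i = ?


|z| = sqrt(12.8^2 + 18.2^2) = sqrt(163.84 + 331.24) = sqrt(495.08) = 22.2504

|z| = 22.2504


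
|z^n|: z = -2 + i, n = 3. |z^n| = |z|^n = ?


|z| = sqrt(4+1) = sqrt(5) = 2.2361
|z^3| = |z|^3 = (sqrt(5))^3 = 5*sqrt(5)

|z^3| = 5*sqrt(5) ≈ 11.1803


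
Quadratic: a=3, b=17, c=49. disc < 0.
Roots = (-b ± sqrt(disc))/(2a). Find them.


disc = 17^2 - 4*3*49 = 289 - 588 = -299
sqrt(|disc|) = sqrt(299) = 17.2916
Real part = -17/(2*3) = -2.8333
Imag part = 17.2916/(2*3) = 2.8819

-2.8333 ± 2.8819i


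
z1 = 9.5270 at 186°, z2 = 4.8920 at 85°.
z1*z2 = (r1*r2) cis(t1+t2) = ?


r = 9.5270 * 4.8920 = 46.6061
theta = 186° + 85° = 271° = 271° (mod 360)

46.6061 cis(271°)


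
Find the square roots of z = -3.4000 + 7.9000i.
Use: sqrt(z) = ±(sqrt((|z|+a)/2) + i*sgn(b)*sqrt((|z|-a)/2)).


|z| = sqrt(11.56+62.41) = 8.6006
sqrt((|z|+a)/2) = sqrt((8.6006+(-3.4))/2) = sqrt(2.6003) = 1.6125
sqrt((|z|-a)/2) = sqrt((8.6006-(-3.4))/2) = sqrt(6.0003) = 2.4495

±(1.6125 + 2.4495i) i.e. 1.6125 + 2.4495i and -1.6125 - 2.4495i


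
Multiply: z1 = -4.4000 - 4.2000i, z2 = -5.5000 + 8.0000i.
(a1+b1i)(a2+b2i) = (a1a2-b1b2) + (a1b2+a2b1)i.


Real = -4.4*(-5.5) - (-4.2)*8 = 24.2 - (-33.6) = 57.8
Imag = -4.4*8 - (5.5)*(-4.2) = -35.2 + 23.1 = -12.1

57.8000 - 12.1000i


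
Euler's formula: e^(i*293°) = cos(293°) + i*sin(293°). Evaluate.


cos(293°) = 0.3907
sin(293°) = -0.9205

e^(i*293°) = 0.3907 - 0.9205i


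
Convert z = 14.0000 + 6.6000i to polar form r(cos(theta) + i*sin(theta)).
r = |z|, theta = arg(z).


r = sqrt(196+43.56) = sqrt(239.56) = 15.4777
theta = atan2(6.6, 14) = 25.2405 degrees

r = 15.4777, theta = 25.2405 degrees


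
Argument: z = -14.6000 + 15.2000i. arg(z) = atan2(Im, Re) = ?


Re = -14.6, Im = 15.2
arg = atan2(15.2, -14.6) = 133.8465 degrees

arg(z) = 133.8465 degrees


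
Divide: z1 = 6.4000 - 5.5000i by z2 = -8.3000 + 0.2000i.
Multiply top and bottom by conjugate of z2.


Conjugate of z2 = -8.3000 - 0.2000i
Numerator: (6.4000 - 5.5000i)(-8.3000 - 0.2000i) = -54.2200 + 44.3700i
Denominator: (-8.3)^2 + 0.2^2 = 68.93
Result = (-54.2200 + 44.3700i)/68.93

-0.7866 + 0.6437i


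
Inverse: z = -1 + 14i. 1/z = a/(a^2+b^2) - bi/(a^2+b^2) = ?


|z|^2 = 1+196 = 197
1/z = (-1 - 14i)/197

1/z = -0.0051 - 0.0711i


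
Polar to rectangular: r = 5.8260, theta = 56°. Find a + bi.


a = 5.8260*cos(56°) = 5.8260*0.5592 = 3.2579
b = 5.8260*sin(56°) = 5.8260*0.82904 = 4.8300

3.2579 + 4.8300i


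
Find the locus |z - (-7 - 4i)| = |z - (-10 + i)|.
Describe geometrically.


Equal distances means the locus is the perpendicular bisector of z1 and z2.
Midpoint = ((-7+(-10))/2, (-4+1)/2) = (-8.5000, -1.5000)

Perpendicular bisector through (-8.5000, -1.5000)


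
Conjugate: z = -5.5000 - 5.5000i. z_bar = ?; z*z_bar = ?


z_bar = -5.5000 + 5.5000i
z*z_bar = (-5.5)^2 + (-5.5)^2 = 30.25 + 30.25 = 60.5

z_bar = -5.5000 + 5.5000i, z*z_bar = 60.5


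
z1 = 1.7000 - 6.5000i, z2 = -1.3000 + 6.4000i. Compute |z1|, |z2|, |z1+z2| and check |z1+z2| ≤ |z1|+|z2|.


|z1| = sqrt(1.7^2 + (-6.5)^2) = sqrt(45.14) = 6.7186
|z2| = sqrt((-1.3)^2 + 6.4^2) = sqrt(42.65) = 6.5307
z1+z2 = 0.4000 - 0.1000i
|z1+z2| = sqrt(0.17) = 0.4123
|z1|+|z2| = 6.7186 + 6.5307 = 13.2493

|z1+z2| = 0.4123 ≤ |z1|+|z2| = 13.2493 (verified)


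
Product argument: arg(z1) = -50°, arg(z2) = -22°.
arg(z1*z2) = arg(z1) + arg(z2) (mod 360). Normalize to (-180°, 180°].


arg(z1*z2) = -50° - 22° = -72°
Normalized to (-180°, 180°]: -72°

-72°


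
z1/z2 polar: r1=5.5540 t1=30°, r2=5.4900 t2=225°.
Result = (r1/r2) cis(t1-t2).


r = 5.5540 / 5.4900 = 1.0117
theta = 30° - 225° = -195° = 165° (mod 360)

1.0117 cis(165°)


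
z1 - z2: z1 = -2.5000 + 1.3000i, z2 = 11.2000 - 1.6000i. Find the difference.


Real: -2.5 - 11.2 = -13.7
Imag: 1.3 + 1.6 = 2.9

-13.7000 + 2.9000i


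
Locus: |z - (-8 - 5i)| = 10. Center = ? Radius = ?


|z - z0| = r is a circle with center z0 and radius r.
Center = (-8, -5), radius = 10

Circle with center (-8, -5) and radius 10


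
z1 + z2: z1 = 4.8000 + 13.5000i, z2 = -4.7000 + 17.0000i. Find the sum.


Real: 4.8 - 4.7 = 0.1
Imag: 13.5 + 17 = 30.5

0.1000 + 30.5000i


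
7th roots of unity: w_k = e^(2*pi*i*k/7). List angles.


The 7th roots of unity are cis(360k/7°) for k=0..6
Angle step = 360/7 = 51.4286°
Primitive root: cis(51.4286°)
Primitive root = 0.6235 + 0.7818i

7 roots at angles: 0°, 51.4286°, 102.8571°, 154.2857°, 205.7143°, 257.1429°, 308.5714°


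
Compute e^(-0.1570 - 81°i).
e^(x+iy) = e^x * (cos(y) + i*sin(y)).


e^-0.1570 = 0.8547
cos(-81°) = 0.1564
sin(-81°) = -0.9877
Real = 0.8547*0.1564 = 0.1337
Imag = 0.8547*(-0.9877) = -0.8442

0.1337 - 0.8442i


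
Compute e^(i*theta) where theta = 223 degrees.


cos(223°) = -0.7314
sin(223°) = -0.6820

e^(i*223°) = -0.7314 - 0.6820i


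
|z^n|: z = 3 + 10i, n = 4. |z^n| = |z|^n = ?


|z| = sqrt(9+100) = sqrt(109) = 10.4403
|z^4| = |z|^4 = (sqrt(109))^4 = 109^2 = 11881

|z^4| = 11881


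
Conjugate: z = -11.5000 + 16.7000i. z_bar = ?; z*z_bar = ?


z_bar = -11.5000 - 16.7000i
z*z_bar = (-11.5)^2 + 16.7^2 = 132.25 + 278.89 = 411.14

z_bar = -11.5000 - 16.7000i, z*z_bar = 411.14


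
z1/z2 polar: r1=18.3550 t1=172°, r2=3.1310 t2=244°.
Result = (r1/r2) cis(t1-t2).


r = 18.3550 / 3.1310 = 5.8623
theta = 172° - 244° = -72° = 288° (mod 360)

5.8623 cis(288°)


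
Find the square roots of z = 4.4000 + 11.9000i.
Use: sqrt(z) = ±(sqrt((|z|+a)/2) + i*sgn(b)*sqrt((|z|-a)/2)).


|z| = sqrt(19.36+141.61) = 12.6874
sqrt((|z|+a)/2) = sqrt((12.6874+4.4)/2) = sqrt(8.5437) = 2.9230
sqrt((|z|-a)/2) = sqrt((12.6874-4.4)/2) = sqrt(4.1437) = 2.0356

±(2.9230 + 2.0356i) i.e. 2.9230 + 2.0356i and -2.9230 - 2.0356i


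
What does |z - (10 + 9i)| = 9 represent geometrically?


|z - z0| = r is a circle with center z0 and radius r.
Center = (10, 9), radius = 9

Circle with center (10, 9) and radius 9


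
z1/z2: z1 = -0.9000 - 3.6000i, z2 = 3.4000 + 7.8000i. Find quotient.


Conjugate of z2 = 3.4000 - 7.8000i
Numerator: (-0.9000 - 3.6000i)(3.4000 - 7.8000i) = -31.1400 - 5.2200i
Denominator: 3.4^2 + 7.8^2 = 72.4
Result = (-31.1400 - 5.2200i)/72.4

-0.4301 - 0.0721i


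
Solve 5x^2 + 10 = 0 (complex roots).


disc = 0^2 - 4*5*10 = 0 - 200 = -200
sqrt(|disc|) = sqrt(200) = 14.1421
Real part = 0/(2*5) = 0
Imag part = 14.1421/(2*5) = 1.4142

0 ± 1.4142i


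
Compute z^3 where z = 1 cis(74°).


r^3 = 1^3 = 1
n*theta = 3*74° = 222° = 222° (mod 360)
a = 1*cos(222°) = -0.7431
b = 1*sin(222°) = -0.6691

1 cis(222°) = -0.7431 - 0.6691i


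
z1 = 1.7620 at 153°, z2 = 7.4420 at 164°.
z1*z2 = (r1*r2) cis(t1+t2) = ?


r = 1.7620 * 7.4420 = 13.1128
theta = 153° + 164° = 317° = 317° (mod 360)

13.1128 cis(317°)


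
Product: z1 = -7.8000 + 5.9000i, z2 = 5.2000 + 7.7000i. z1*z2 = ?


Real = -7.8*5.2 - 5.9*7.7 = -40.56 - 45.43 = -85.99
Imag = -7.8*7.7 + 5.2*5.9 = -60.06 + 30.68 = -29.38

-85.9900 - 29.3800i


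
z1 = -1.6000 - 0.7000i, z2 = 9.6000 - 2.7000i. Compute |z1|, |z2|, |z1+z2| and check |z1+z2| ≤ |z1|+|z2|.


|z1| = sqrt((-1.6)^2 + (-0.7)^2) = sqrt(3.05) = 1.7464
|z2| = sqrt(9.6^2 + (-2.7)^2) = sqrt(99.45) = 9.9725
z1+z2 = 8.0000 - 3.4000i
|z1+z2| = sqrt(75.56) = 8.6925
|z1|+|z2| = 1.7464 + 9.9725 = 11.7189

|z1+z2| = 8.6925 ≤ |z1|+|z2| = 11.7189 (verified)


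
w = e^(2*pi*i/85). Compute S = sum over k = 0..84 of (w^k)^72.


The roots are w_k = w^k with w = e^(2*pi*i/85), and (w^k)^72 = (w^72)^k.
So S = 1 + u + u^2 + ... + u^(84) with u = w^72.
72 = 0*85 + 72, so 72 is not a multiple of 85: u = w^72 ≠ 1 (w is a primitive 85th root), while u^85 = (w^85)^72 = 1.
Geometric series: S = (1 - u^85)/(1 - u) = (1 - 1)/(1 - u) = 0

S = 0


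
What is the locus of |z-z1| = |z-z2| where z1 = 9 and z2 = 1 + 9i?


Equal distances means the locus is the perpendicular bisector of z1 and z2.
Midpoint = ((9+1)/2, (0+9)/2) = (5.0000, 4.5000)

Perpendicular bisector through (5.0000, 4.5000)


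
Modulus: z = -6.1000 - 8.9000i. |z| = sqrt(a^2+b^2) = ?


|z| = sqrt((-6.1)^2 + (-8.9)^2) = sqrt(37.21 + 79.21) = sqrt(116.42) = 10.7898

|z| = 10.7898


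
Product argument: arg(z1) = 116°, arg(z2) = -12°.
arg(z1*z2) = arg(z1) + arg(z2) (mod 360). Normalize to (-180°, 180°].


arg(z1*z2) = 116° - 12° = 104°
Normalized to (-180°, 180°]: 104°

104°


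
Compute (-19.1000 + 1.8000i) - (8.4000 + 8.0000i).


Real: -19.1 - 8.4 = -27.5
Imag: 1.8 - 8 = -6.2

-27.5000 - 6.2000i


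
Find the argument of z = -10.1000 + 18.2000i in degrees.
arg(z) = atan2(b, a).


Re = -10.1, Im = 18.2
arg = atan2(18.2, -10.1) = 119.0279 degrees

arg(z) = 119.0279 degrees


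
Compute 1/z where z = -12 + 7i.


|z|^2 = 144+49 = 193
1/z = (-12 - 7i)/193

1/z = -0.0622 - 0.0363i


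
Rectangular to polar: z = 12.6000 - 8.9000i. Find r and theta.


r = sqrt(158.76+79.21) = sqrt(237.97) = 15.4263
theta = atan2(-8.9, 12.6) = -35.2354 degrees

r = 15.4263, theta = -35.2354 degrees


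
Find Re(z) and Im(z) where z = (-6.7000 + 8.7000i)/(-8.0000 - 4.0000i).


Multiply by conjugate: (-6.7000 + 8.7000i)(-8.0000 + 4.0000i) / ((-8)^2 + (-4)^2)
Numerator real = -6.7*(-8) + 8.7*(-4) = 18.8
Numerator imag = 8.7*(-8) - (-6.7)*(-4) = -96.4
Denominator = 80
Re(z) = 18.8/80 = 0.2350
Im(z) = -96.4/80 = -1.2050

Re(z) = 0.2350, Im(z) = -1.2050


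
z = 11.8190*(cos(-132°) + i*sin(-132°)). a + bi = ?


a = 11.8190*cos(-132°) = 11.8190*(-0.669131) = -7.9085
b = 11.8190*sin(-132°) = 11.8190*(-0.74314) = -8.7832

-7.9085 - 8.7832i


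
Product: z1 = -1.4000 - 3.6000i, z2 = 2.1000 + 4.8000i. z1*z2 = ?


Real = -1.4*2.1 - (-3.6)*4.8 = -2.94 - (-17.28) = 14.34
Imag = -1.4*4.8 + 2.1*(-3.6) = -6.72 - (7.56) = -14.28

14.3400 - 14.2800i


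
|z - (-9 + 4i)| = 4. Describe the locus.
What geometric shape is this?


|z - z0| = r is a circle with center z0 and radius r.
Center = (-9, 4), radius = 4

Circle with center (-9, 4) and radius 4


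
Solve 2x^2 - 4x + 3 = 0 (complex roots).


disc = (-4)^2 - 4*2*3 = 16 - 24 = -8
sqrt(|disc|) = sqrt(8) = 2.8284
Real part = 4/(2*2) = 1.0000
Imag part = 2.8284/(2*2) = 0.7071

1.0000 ± 0.7071i


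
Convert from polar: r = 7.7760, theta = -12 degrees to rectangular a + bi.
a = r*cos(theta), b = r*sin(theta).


a = 7.7760*cos(-12°) = 7.7760*0.97815 = 7.6061
b = 7.7760*sin(-12°) = 7.7760*(-0.20791) = -1.6167

7.6061 - 1.6167i


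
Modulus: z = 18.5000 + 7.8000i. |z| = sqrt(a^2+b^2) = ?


|z| = sqrt(18.5^2 + 7.8^2) = sqrt(342.25 + 60.84) = sqrt(403.09) = 20.0771

|z| = 20.0771


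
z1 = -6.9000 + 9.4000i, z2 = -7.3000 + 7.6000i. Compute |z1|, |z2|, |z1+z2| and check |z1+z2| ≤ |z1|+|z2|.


|z1| = sqrt((-6.9)^2 + 9.4^2) = sqrt(135.97) = 11.6606
|z2| = sqrt((-7.3)^2 + 7.6^2) = sqrt(111.05) = 10.5380
z1+z2 = -14.2000 + 17.0000i
|z1+z2| = sqrt(490.64) = 22.1504
|z1|+|z2| = 11.6606 + 10.5380 = 22.1986

|z1+z2| = 22.1504 ≤ |z1|+|z2| = 22.1986 (verified)


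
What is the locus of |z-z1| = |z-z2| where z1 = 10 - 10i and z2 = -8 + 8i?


Equal distances means the locus is the perpendicular bisector of z1 and z2.
Midpoint = ((10+(-8))/2, (-10+8)/2) = (1.0000, -1.0000)

Perpendicular bisector through (1.0000, -1.0000)


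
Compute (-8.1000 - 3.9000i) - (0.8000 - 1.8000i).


Real: -8.1 - 0.8 = -8.9
Imag: -3.9 + 1.8 = -2.1

-8.9000 - 2.1000i


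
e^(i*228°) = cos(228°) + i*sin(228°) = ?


cos(228°) = -0.6691
sin(228°) = -0.7431

e^(i*228°) = -0.6691 - 0.7431i


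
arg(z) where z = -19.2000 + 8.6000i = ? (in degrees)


Re = -19.2, Im = 8.6
arg = atan2(8.6, -19.2) = 155.8716 degrees

arg(z) = 155.8716 degrees


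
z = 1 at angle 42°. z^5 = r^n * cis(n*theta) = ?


r^5 = 1^5 = 1
n*theta = 5*42° = 210° = 210° (mod 360)
a = 1*cos(210°) = -0.8660
b = 1*sin(210°) = -0.5000

1 cis(210°) = -0.8660 - 0.5000i


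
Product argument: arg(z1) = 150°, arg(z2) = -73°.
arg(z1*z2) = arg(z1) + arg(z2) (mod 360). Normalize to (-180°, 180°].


arg(z1*z2) = 150° - 73° = 77°
Normalized to (-180°, 180°]: 77°

77°


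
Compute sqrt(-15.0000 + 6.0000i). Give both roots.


|z| = sqrt(225+36) = 16.1555
sqrt((|z|+a)/2) = sqrt((16.1555+(-15))/2) = sqrt(0.5777) = 0.7601
sqrt((|z|-a)/2) = sqrt((16.1555-(-15))/2) = sqrt(15.5777) = 3.9469

±(0.7601 + 3.9469i) i.e. 0.7601 + 3.9469i and -0.7601 - 3.9469i


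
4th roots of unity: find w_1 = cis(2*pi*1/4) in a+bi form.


Angle = 360*1/4 = 90°
a = cos(90°) = 0
b = sin(90°) = 1.0000

0 + 1.0000i


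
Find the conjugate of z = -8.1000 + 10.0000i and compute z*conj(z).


z_bar = -8.1000 - 10.0000i
z*z_bar = (-8.1)^2 + 10^2 = 65.61 + 100 = 165.61

z_bar = -8.1000 - 10.0000i, z*z_bar = 165.61


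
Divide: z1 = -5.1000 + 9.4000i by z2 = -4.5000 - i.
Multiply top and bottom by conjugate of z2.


Conjugate of z2 = -4.5000 + i
Numerator: (-5.1000 + 9.4000i)(-4.5000 + i) = 13.5500 - 47.4000i
Denominator: (-4.5)^2 + (-1)^2 = 21.25
Result = (13.5500 - 47.4000i)/21.25

0.6376 - 2.2306i


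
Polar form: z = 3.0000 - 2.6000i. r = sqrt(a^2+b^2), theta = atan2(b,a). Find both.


r = sqrt(9+6.76) = sqrt(15.76) = 3.9699
theta = atan2(-2.6, 3) = -40.9144 degrees

r = 3.9699, theta = -40.9144 degrees


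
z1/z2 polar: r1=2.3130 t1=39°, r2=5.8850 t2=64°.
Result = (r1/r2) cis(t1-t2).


r = 2.3130 / 5.8850 = 0.3930
theta = 39° - 64° = -25° = 335° (mod 360)

0.3930 cis(335°)


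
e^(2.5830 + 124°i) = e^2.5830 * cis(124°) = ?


e^2.5830 = 13.2368
cos(124°) = -0.55919
sin(124°) = 0.82904
Real = 13.2368*(-0.55919) = -7.4019
Imag = 13.2368*0.82904 = 10.9738

-7.4019 + 10.9738i


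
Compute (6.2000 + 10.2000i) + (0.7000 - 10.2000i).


Real: 6.2 + 0.7 = 6.9
Imag: 10.2 - 10.2 = 0

6.9000


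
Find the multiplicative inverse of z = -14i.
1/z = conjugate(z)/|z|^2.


|z|^2 = 0+196 = 196
1/z = (0 + 14i)/196

1/z = 0 + 0.0714i


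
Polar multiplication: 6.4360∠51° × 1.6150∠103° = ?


r = 6.4360 * 1.6150 = 10.3941
theta = 51° + 103° = 154° = 154° (mod 360)

10.3941 cis(154°)


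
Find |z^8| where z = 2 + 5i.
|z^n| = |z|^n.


|z| = sqrt(4+25) = sqrt(29) = 5.3852
|z^8| = |z|^8 = (sqrt(29))^8 = 29^4 = 707281

|z^8| = 707281


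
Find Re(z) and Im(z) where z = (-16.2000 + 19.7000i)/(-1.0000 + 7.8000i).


Multiply by conjugate: (-16.2000 + 19.7000i)(-1.0000 - 7.8000i) / ((-1)^2 + 7.8^2)
Numerator real = -16.2*(-1) + 19.7*7.8 = 169.86
Numerator imag = 19.7*(-1) - (-16.2)*7.8 = 106.66
Denominator = 61.84
Re(z) = 169.86/61.84 = 2.7468
Im(z) = 106.66/61.84 = 1.7248

Re(z) = 2.7468, Im(z) = 1.7248


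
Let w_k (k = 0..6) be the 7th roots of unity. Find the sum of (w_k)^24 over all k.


The roots are w_k = w^k with w = e^(2*pi*i/7), and (w^k)^24 = (w^24)^k.
So S = 1 + u + u^2 + ... + u^(6) with u = w^24.
24 = 3*7 + 3, so 24 is not a multiple of 7: u = (w^7)^3 * w^3 = w^3 ≠ 1 (w is a primitive 7th root), while u^7 = (w^7)^24 = 1.
Geometric series: S = (1 - u^7)/(1 - u) = (1 - 1)/(1 - u) = 0

S = 0


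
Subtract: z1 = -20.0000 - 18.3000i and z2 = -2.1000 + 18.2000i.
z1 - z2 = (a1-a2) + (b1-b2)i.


Real: -20 + 2.1 = -17.9
Imag: -18.3 - 18.2 = -36.5

-17.9000 - 36.5000i


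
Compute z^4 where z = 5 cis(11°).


r^4 = 5^4 = 625
n*theta = 4*11° = 44° = 44° (mod 360)
a = 625*cos(44°) = 449.5874
b = 625*sin(44°) = 434.1615

625 cis(44°) = 449.5874 + 434.1615i


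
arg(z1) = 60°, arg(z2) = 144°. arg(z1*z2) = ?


arg(z1*z2) = 60° + 144° = 204°
Normalized to (-180°, 180°]: -156°

-156°


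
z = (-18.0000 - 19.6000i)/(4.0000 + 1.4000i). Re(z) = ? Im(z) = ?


Multiply by conjugate: (-18.0000 - 19.6000i)(4.0000 - 1.4000i) / (4^2 + 1.4^2)
Numerator real = -18*4 - (19.6)*1.4 = -99.44
Numerator imag = -19.6*4 - (-18)*1.4 = -53.2
Denominator = 17.96
Re(z) = -99.44/17.96 = -5.5367
Im(z) = -53.2/17.96 = -2.9621

Re(z) = -5.5367, Im(z) = -2.9621


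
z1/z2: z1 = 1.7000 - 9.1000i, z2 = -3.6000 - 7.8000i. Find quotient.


Conjugate of z2 = -3.6000 + 7.8000i
Numerator: (1.7000 - 9.1000i)(-3.6000 + 7.8000i) = 64.8600 + 46.0200i
Denominator: (-3.6)^2 + (-7.8)^2 = 73.8
Result = (64.8600 + 46.0200i)/73.8

0.8789 + 0.6236i


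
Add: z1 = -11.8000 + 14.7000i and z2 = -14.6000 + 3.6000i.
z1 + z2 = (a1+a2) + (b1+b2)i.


Real: -11.8 - 14.6 = -26.4
Imag: 14.7 + 3.6 = 18.3

-26.4000 + 18.3000i


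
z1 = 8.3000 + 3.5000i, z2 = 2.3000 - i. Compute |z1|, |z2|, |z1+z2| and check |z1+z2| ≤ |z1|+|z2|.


|z1| = sqrt(8.3^2 + 3.5^2) = sqrt(81.14) = 9.0078
|z2| = sqrt(2.3^2 + (-1)^2) = sqrt(6.29) = 2.5080
z1+z2 = 10.6000 + 2.5000i
|z1+z2| = sqrt(118.61) = 10.8908
|z1|+|z2| = 9.0078 + 2.5080 = 11.5158

|z1+z2| = 10.8908 ≤ |z1|+|z2| = 11.5158 (verified)


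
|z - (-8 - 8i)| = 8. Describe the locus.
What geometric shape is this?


|z - z0| = r is a circle with center z0 and radius r.
Center = (-8, -8), radius = 8

Circle with center (-8, -8) and radius 8


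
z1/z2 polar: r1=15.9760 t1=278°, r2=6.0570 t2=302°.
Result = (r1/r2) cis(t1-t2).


r = 15.9760 / 6.0570 = 2.6376
theta = 278° - 302° = -24° = 336° (mod 360)

2.6376 cis(336°)


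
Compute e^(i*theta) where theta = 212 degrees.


cos(212°) = -0.8480
sin(212°) = -0.5299

e^(i*212°) = -0.8480 - 0.5299i


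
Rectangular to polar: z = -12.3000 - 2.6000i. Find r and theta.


r = sqrt(151.29+6.76) = sqrt(158.05) = 12.5718
theta = atan2(-2.6, -12.3) = -168.0644 degrees

r = 12.5718, theta = -168.0644 degrees


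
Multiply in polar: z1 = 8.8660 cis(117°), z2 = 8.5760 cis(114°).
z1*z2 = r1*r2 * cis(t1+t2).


r = 8.8660 * 8.5760 = 76.0348
theta = 117° + 114° = 231° = 231° (mod 360)

76.0348 cis(231°)


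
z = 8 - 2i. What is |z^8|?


|z| = sqrt(64+4) = sqrt(68) = 8.2462
|z^8| = |z|^8 = (sqrt(68))^8 = 68^4 = 21381376

|z^8| = 21381376


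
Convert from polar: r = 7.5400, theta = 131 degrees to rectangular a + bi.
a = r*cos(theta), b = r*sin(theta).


a = 7.5400*cos(131°) = 7.5400*(-0.65606) = -4.9467
b = 7.5400*sin(131°) = 7.5400*0.75471 = 5.6905

-4.9467 + 5.6905i


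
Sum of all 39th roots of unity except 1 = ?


With w = e^(2*pi*i/39), all 39 of the 39th roots of unity w^0 = 1, w, ..., w^(38) sum to 0: 1 + w + ... + w^(38) = (1 - w^39)/(1 - w) = 0 since w^39 = 1, w ≠ 1.
Removing the root 1: w + w^2 + ... + w^(38) = 0 - 1 = -1

Sum = -1


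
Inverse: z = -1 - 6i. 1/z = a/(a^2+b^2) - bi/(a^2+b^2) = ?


|z|^2 = 1+36 = 37
1/z = (-1 + 6i)/37

1/z = -0.0270 + 0.1622i


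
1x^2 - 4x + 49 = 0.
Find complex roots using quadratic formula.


disc = (-4)^2 - 4*1*49 = 16 - 196 = -180
sqrt(|disc|) = sqrt(180) = 13.4164
Real part = 4/(2*1) = 2.0000
Imag part = 13.4164/(2*1) = 6.7082

2.0000 ± 6.7082i


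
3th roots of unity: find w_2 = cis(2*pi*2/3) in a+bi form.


Angle = 360*2/3 = 240°
a = cos(240°) = -0.5000
b = sin(240°) = -0.8660

-0.5000 - 0.8660i


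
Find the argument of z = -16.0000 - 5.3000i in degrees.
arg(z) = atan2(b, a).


Re = -16, Im = -5.3
arg = atan2(-5.3, -16) = -161.6725 degrees

arg(z) = -161.6725 degrees


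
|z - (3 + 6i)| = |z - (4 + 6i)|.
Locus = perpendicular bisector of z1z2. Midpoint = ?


Equal distances means the locus is the perpendicular bisector of z1 and z2.
Midpoint = ((3+4)/2, (6+6)/2) = (3.5000, 6.0000)

Perpendicular bisector through (3.5000, 6.0000)


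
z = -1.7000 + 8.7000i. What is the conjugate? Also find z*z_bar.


z_bar = -1.7000 - 8.7000i
z*z_bar = (-1.7)^2 + 8.7^2 = 2.89 + 75.69 = 78.58

z_bar = -1.7000 - 8.7000i, z*z_bar = 78.58


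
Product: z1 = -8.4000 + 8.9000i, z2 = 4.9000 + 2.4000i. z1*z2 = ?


Real = -8.4*4.9 - 8.9*2.4 = -41.16 - 21.36 = -62.52
Imag = -8.4*2.4 + 4.9*8.9 = -20.16 + 43.61 = 23.45

-62.5200 + 23.4500i


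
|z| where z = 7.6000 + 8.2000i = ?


|z| = sqrt(7.6^2 + 8.2^2) = sqrt(57.76 + 67.24) = sqrt(125) = 11.1803

|z| = 11.1803


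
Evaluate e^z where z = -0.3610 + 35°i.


e^-0.3610 = 0.6970
cos(35°) = 0.81915
sin(35°) = 0.5736
Real = 0.6970*0.81915 = 0.5709
Imag = 0.6970*0.5736 = 0.3998

0.5709 + 0.3998i


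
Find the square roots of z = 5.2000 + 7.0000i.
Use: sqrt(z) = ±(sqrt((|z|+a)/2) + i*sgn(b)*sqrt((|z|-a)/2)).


|z| = sqrt(27.04+49) = 8.7201
sqrt((|z|+a)/2) = sqrt((8.7201+5.2)/2) = sqrt(6.9600) = 2.6382
sqrt((|z|-a)/2) = sqrt((8.7201-5.2)/2) = sqrt(1.7600) = 1.3267

±(2.6382 + 1.3267i) i.e. 2.6382 + 1.3267i and -2.6382 - 1.3267i


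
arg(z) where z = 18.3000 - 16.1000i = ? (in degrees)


Re = 18.3, Im = -16.1
arg = atan2(-16.1, 18.3) = -41.3407 degrees

arg(z) = -41.3407 degrees


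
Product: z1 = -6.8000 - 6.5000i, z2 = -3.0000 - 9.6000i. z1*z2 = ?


Real = -6.8*(-3) - (-6.5)*(-9.6) = 20.4 - 62.4 = -42
Imag = -6.8*(-9.6) - (3)*(-6.5) = 65.28 + 19.5 = 84.78

-42.0000 + 84.7800i


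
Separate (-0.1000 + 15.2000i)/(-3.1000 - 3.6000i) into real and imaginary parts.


Multiply by conjugate: (-0.1000 + 15.2000i)(-3.1000 + 3.6000i) / ((-3.1)^2 + (-3.6)^2)
Numerator real = -0.1*(-3.1) + 15.2*(-3.6) = -54.41
Numerator imag = 15.2*(-3.1) - (-0.1)*(-3.6) = -47.48
Denominator = 22.57
Re(z) = -54.41/22.57 = -2.4107
Im(z) = -47.48/22.57 = -2.1037

Re(z) = -2.4107, Im(z) = -2.1037


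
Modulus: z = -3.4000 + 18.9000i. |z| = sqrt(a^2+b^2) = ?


|z| = sqrt((-3.4)^2 + 18.9^2) = sqrt(11.56 + 357.21) = sqrt(368.77) = 19.2034

|z| = 19.2034


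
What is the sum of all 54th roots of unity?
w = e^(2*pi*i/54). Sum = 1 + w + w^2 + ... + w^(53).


The sum of all 54th roots of unity is 0.
Geometric series: (1 - w^54)/(1 - w) = (1-1)/(1-w) = 0 since w^54 = 1, w ≠ 1.
Alternatively: coefficient of z^53 in z^54 - 1 is 0.

0


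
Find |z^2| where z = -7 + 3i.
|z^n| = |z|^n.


|z| = sqrt(49+9) = sqrt(58) = 7.6158
|z^2| = |z|^2 = (sqrt(58))^2 = 58

|z^2| = 58


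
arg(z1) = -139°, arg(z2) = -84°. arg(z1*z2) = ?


arg(z1*z2) = -139° - 84° = -223°
Normalized to (-180°, 180°]: 137°

137°


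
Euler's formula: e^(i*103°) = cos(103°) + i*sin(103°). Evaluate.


cos(103°) = -0.2250
sin(103°) = 0.9744

e^(i*103°) = -0.2250 + 0.9744i


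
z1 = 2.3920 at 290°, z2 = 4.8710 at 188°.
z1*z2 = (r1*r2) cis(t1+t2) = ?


r = 2.3920 * 4.8710 = 11.6514
theta = 290° + 188° = 478° = 118° (mod 360)

11.6514 cis(118°)


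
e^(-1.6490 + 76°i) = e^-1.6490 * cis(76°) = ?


e^-1.6490 = 0.1922
cos(76°) = 0.2419
sin(76°) = 0.9703
Real = 0.1922*0.2419 = 0.0465
Imag = 0.1922*0.9703 = 0.1865

0.0465 + 0.1865i


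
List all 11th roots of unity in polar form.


The 11th roots of unity are cis(360k/11°) for k=0..10
Angle step = 360/11 = 32.7273°
Primitive root: cis(32.7273°)
Primitive root = 0.8413 + 0.5406i

11 roots at angles: 0°, 32.7273°, 65.4545°, 98.1818°, 130.9091°, 163.6364°, 196.3636°, 229.0909°, 261.8182°, 294.5455°, 327.2727°


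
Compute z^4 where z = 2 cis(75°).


r^4 = 2^4 = 16
n*theta = 4*75° = 300° = 300° (mod 360)
a = 16*cos(300°) = 8.0000
b = 16*sin(300°) = -13.8564

16 cis(300°) = 8.0000 - 13.8564i


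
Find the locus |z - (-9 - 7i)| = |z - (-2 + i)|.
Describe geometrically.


Equal distances means the locus is the perpendicular bisector of z1 and z2.
Midpoint = ((-9+(-2))/2, (-7+1)/2) = (-5.5000, -3.0000)

Perpendicular bisector through (-5.5000, -3.0000)


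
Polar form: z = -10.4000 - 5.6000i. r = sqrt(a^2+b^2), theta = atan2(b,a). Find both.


r = sqrt(108.16+31.36) = sqrt(139.52) = 11.8119
theta = atan2(-5.6, -10.4) = -151.6992 degrees

r = 11.8119, theta = -151.6992 degrees


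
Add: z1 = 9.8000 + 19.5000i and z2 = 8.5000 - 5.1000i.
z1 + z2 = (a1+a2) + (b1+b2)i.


Real: 9.8 + 8.5 = 18.3
Imag: 19.5 - 5.1 = 14.4

18.3000 + 14.4000i


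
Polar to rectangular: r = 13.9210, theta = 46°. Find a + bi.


a = 13.9210*cos(46°) = 13.9210*0.694658 = 9.6703
b = 13.9210*sin(46°) = 13.9210*0.71934 = 10.0139

9.6703 + 10.0139i


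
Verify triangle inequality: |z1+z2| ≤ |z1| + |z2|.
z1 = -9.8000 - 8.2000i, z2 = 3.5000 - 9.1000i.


|z1| = sqrt((-9.8)^2 + (-8.2)^2) = sqrt(163.28) = 12.7781
|z2| = sqrt(3.5^2 + (-9.1)^2) = sqrt(95.06) = 9.7499
z1+z2 = -6.3000 - 17.3000i
|z1+z2| = sqrt(338.98) = 18.4114
|z1|+|z2| = 12.7781 + 9.7499 = 22.5280

|z1+z2| = 18.4114 ≤ |z1|+|z2| = 22.5280 (verified)


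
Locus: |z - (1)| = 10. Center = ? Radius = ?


|z - z0| = r is a circle with center z0 and radius r.
Center = (1, 0), radius = 10

Circle with center (1, 0) and radius 10


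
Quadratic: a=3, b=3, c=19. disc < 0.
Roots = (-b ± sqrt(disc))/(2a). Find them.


disc = 3^2 - 4*3*19 = 9 - 228 = -219
sqrt(|disc|) = sqrt(219) = 14.7986
Real part = -3/(2*3) = -0.5000
Imag part = 14.7986/(2*3) = 2.4664

-0.5000 ± 2.4664i


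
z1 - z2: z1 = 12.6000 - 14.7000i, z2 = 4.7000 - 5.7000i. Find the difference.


Real: 12.6 - 4.7 = 7.9
Imag: -14.7 + 5.7 = -9

7.9000 - 9.0000i


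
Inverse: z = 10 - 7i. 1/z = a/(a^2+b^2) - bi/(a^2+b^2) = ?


|z|^2 = 100+49 = 149
1/z = (10 + 7i)/149

1/z = 0.0671 + 0.0470i


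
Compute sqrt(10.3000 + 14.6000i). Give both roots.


|z| = sqrt(106.09+213.16) = 17.8676
sqrt((|z|+a)/2) = sqrt((17.8676+10.3)/2) = sqrt(14.0838) = 3.7528
sqrt((|z|-a)/2) = sqrt((17.8676-10.3)/2) = sqrt(3.7838) = 1.9452

±(3.7528 + 1.9452i) i.e. 3.7528 + 1.9452i and -3.7528 - 1.9452i


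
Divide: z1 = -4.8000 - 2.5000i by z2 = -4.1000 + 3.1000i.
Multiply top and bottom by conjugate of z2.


Conjugate of z2 = -4.1000 - 3.1000i
Numerator: (-4.8000 - 2.5000i)(-4.1000 - 3.1000i) = 11.9300 + 25.1300i
Denominator: (-4.1)^2 + 3.1^2 = 26.42
Result = (11.9300 + 25.1300i)/26.42

0.4516 + 0.9512i


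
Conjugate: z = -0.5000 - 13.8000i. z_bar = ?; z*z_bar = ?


z_bar = -0.5000 + 13.8000i
z*z_bar = (-0.5)^2 + (-13.8)^2 = 0.25 + 190.44 = 190.69

z_bar = -0.5000 + 13.8000i, z*z_bar = 190.69


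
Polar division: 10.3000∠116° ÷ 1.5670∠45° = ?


r = 10.3000 / 1.5670 = 6.5731
theta = 116° - 45° = 71° = 71° (mod 360)

6.5731 cis(71°)


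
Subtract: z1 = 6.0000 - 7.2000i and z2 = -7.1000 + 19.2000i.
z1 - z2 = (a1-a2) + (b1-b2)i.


Real: 6 + 7.1 = 13.1
Imag: -7.2 - 19.2 = -26.4

13.1000 - 26.4000i


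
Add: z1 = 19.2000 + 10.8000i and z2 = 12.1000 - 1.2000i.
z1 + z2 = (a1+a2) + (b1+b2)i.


Real: 19.2 + 12.1 = 31.3
Imag: 10.8 - 1.2 = 9.6

31.3000 + 9.6000i


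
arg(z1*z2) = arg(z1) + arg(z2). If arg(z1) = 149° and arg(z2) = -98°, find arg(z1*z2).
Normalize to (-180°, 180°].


arg(z1*z2) = 149° - 98° = 51°
Normalized to (-180°, 180°]: 51°

51°


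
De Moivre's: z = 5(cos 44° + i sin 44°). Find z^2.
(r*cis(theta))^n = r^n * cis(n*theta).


r^2 = 5^2 = 25
n*theta = 2*44° = 88° = 88° (mod 360)
a = 25*cos(88°) = 0.8725
b = 25*sin(88°) = 24.9848

25 cis(88°) = 0.8725 + 24.9848i


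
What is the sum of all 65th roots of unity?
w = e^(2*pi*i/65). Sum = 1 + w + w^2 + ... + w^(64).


The sum of all 65th roots of unity is 0.
Geometric series: (1 - w^65)/(1 - w) = (1-1)/(1-w) = 0 since w^65 = 1, w ≠ 1.
Alternatively: coefficient of z^64 in z^65 - 1 is 0.

0


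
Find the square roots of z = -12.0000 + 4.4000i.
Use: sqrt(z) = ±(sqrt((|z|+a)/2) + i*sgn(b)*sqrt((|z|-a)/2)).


|z| = sqrt(144+19.36) = 12.7812
sqrt((|z|+a)/2) = sqrt((12.7812+(-12))/2) = sqrt(0.3906) = 0.6250
sqrt((|z|-a)/2) = sqrt((12.7812-(-12))/2) = sqrt(12.3906) = 3.5200

±(0.6250 + 3.5200i) i.e. 0.6250 + 3.5200i and -0.6250 - 3.5200i


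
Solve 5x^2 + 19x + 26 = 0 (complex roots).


disc = 19^2 - 4*5*26 = 361 - 520 = -159
sqrt(|disc|) = sqrt(159) = 12.6095
Real part = -19/(2*5) = -1.9000
Imag part = 12.6095/(2*5) = 1.2610

-1.9000 ± 1.2610i


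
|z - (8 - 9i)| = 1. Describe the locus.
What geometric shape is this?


|z - z0| = r is a circle with center z0 and radius r.
Center = (8, -9), radius = 1

Circle with center (8, -9) and radius 1


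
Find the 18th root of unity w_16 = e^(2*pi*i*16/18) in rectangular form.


Angle = 360*16/18 = 320°
a = cos(320°) = 0.7660
b = sin(320°) = -0.6428

0.7660 - 0.6428i


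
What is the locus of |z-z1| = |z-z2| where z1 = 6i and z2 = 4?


Equal distances means the locus is the perpendicular bisector of z1 and z2.
Midpoint = ((0+4)/2, (6+0)/2) = (2.0000, 3.0000)

Perpendicular bisector through (2.0000, 3.0000)


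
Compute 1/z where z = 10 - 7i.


|z|^2 = 100+49 = 149
1/z = (10 + 7i)/149

1/z = 0.0671 + 0.0470i


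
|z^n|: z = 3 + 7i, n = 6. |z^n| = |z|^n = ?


|z| = sqrt(9+49) = sqrt(58) = 7.6158
|z^6| = |z|^6 = (sqrt(58))^6 = 58^3 = 195112

|z^6| = 195112


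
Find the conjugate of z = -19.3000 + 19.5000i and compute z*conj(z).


z_bar = -19.3000 - 19.5000i
z*z_bar = (-19.3)^2 + 19.5^2 = 372.49 + 380.25 = 752.74

z_bar = -19.3000 - 19.5000i, z*z_bar = 752.74


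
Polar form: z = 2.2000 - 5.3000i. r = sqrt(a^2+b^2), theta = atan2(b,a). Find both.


r = sqrt(4.84+28.09) = sqrt(32.93) = 5.7385
theta = atan2(-5.3, 2.2) = -67.4569 degrees

r = 5.7385, theta = -67.4569 degrees


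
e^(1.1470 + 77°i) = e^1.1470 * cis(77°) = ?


e^1.1470 = 3.1487
cos(77°) = 0.22495
sin(77°) = 0.97437
Real = 3.1487*0.22495 = 0.7083
Imag = 3.1487*0.97437 = 3.0680

0.7083 + 3.0680i


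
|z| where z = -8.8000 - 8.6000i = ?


|z| = sqrt((-8.8)^2 + (-8.6)^2) = sqrt(77.44 + 73.96) = sqrt(151.4) = 12.3045

|z| = 12.3045


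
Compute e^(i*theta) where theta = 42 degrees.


cos(42°) = 0.7431
sin(42°) = 0.6691

e^(i*42°) = 0.7431 + 0.6691i


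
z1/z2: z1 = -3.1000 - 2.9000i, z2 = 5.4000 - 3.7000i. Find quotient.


Conjugate of z2 = 5.4000 + 3.7000i
Numerator: (-3.1000 - 2.9000i)(5.4000 + 3.7000i) = -6.0100 - 27.1300i
Denominator: 5.4^2 + (-3.7)^2 = 42.85
Result = (-6.0100 - 27.1300i)/42.85

-0.1403 - 0.6331i


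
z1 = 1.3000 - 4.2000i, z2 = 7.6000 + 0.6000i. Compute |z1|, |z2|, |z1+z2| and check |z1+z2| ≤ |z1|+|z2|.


|z1| = sqrt(1.3^2 + (-4.2)^2) = sqrt(19.33) = 4.3966
|z2| = sqrt(7.6^2 + 0.6^2) = sqrt(58.12) = 7.6236
z1+z2 = 8.9000 - 3.6000i
|z1+z2| = sqrt(92.17) = 9.6005
|z1|+|z2| = 4.3966 + 7.6236 = 12.0202

|z1+z2| = 9.6005 ≤ |z1|+|z2| = 12.0202 (verified)


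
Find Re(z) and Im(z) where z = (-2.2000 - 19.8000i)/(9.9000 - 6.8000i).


Multiply by conjugate: (-2.2000 - 19.8000i)(9.9000 + 6.8000i) / (9.9^2 + (-6.8)^2)
Numerator real = -2.2*9.9 - (19.8)*(-6.8) = 112.86
Numerator imag = -19.8*9.9 - (-2.2)*(-6.8) = -210.98
Denominator = 144.25
Re(z) = 112.86/144.25 = 0.7824
Im(z) = -210.98/144.25 = -1.4626

Re(z) = 0.7824, Im(z) = -1.4626


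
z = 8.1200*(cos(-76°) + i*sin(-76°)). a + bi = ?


a = 8.1200*cos(-76°) = 8.1200*0.24192 = 1.9644
b = 8.1200*sin(-76°) = 8.1200*(-0.9703) = -7.8788

1.9644 - 7.8788i


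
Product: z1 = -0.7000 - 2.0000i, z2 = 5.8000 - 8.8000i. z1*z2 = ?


Real = -0.7*5.8 - (-2)*(-8.8) = -4.06 - 17.6 = -21.66
Imag = -0.7*(-8.8) + 5.8*(-2) = 6.16 - (11.6) = -5.44

-21.6600 - 5.4400i


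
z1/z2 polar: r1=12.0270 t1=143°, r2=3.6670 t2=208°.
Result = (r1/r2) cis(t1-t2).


r = 12.0270 / 3.6670 = 3.2798
theta = 143° - 208° = -65° = 295° (mod 360)

3.2798 cis(295°)


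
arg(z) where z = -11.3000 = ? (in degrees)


Re = -11.3, Im = 0
arg = atan2(0, -11.3) = 180.0000 degrees

arg(z) = 180.0000 degrees


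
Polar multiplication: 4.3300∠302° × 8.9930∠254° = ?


r = 4.3300 * 8.9930 = 38.9397
theta = 302° + 254° = 556° = 196° (mod 360)

38.9397 cis(196°)


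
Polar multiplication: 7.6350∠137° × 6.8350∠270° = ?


r = 7.6350 * 6.8350 = 52.1852
theta = 137° + 270° = 407° = 47° (mod 360)

52.1852 cis(47°)


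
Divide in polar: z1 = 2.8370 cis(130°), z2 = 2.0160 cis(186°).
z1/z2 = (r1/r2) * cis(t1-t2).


r = 2.8370 / 2.0160 = 1.4072
theta = 130° - 186° = -56° = 304° (mod 360)

1.4072 cis(304°)


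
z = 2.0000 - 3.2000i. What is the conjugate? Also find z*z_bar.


z_bar = 2.0000 + 3.2000i
z*z_bar = 2^2 + (-3.2)^2 = 4 + 10.24 = 14.24

z_bar = 2.0000 + 3.2000i, z*z_bar = 14.24


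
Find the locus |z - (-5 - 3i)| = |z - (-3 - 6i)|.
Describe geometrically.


Equal distances means the locus is the perpendicular bisector of z1 and z2.
Midpoint = ((-5+(-3))/2, (-3+(-6))/2) = (-4.0000, -4.5000)

Perpendicular bisector through (-4.0000, -4.5000)


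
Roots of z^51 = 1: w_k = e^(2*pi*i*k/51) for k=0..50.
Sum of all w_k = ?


The sum of all 51th roots of unity is 0.
Geometric series: (1 - w^51)/(1 - w) = (1-1)/(1-w) = 0 since w^51 = 1, w ≠ 1.
Alternatively: coefficient of z^50 in z^51 - 1 is 0.

0


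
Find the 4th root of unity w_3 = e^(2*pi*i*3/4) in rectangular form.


Angle = 360*3/4 = 270°
a = cos(270°) = 0
b = sin(270°) = -1.0000

0 - 1.0000i


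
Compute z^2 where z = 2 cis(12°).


r^2 = 2^2 = 4
n*theta = 2*12° = 24° = 24° (mod 360)
a = 4*cos(24°) = 3.6542
b = 4*sin(24°) = 1.6269

4 cis(24°) = 3.6542 + 1.6269i


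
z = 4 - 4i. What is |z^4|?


|z| = sqrt(16+16) = sqrt(32) = 5.6569
|z^4| = |z|^4 = (sqrt(32))^4 = 32^2 = 1024

|z^4| = 1024


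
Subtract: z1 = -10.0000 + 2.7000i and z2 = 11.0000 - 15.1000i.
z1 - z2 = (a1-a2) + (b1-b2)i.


Real: -10 - 11 = -21
Imag: 2.7 + 15.1 = 17.8

-21.0000 + 17.8000i


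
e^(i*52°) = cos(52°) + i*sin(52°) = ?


cos(52°) = 0.6157
sin(52°) = 0.7880

e^(i*52°) = 0.6157 + 0.7880i


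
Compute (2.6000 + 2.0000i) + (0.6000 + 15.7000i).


Real: 2.6 + 0.6 = 3.2
Imag: 2 + 15.7 = 17.7

3.2000 + 17.7000i


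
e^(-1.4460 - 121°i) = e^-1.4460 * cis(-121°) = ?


e^-1.4460 = 0.2355
cos(-121°) = -0.515
sin(-121°) = -0.8572
Real = 0.2355*(-0.515) = -0.1213
Imag = 0.2355*(-0.8572) = -0.2019

-0.1213 - 0.2019i


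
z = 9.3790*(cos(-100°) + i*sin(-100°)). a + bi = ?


a = 9.3790*cos(-100°) = 9.3790*(-0.173648) = -1.6286
b = 9.3790*sin(-100°) = 9.3790*(-0.98481) = -9.2365

-1.6286 - 9.2365i


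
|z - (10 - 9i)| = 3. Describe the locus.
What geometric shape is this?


|z - z0| = r is a circle with center z0 and radius r.
Center = (10, -9), radius = 3

Circle with center (10, -9) and radius 3


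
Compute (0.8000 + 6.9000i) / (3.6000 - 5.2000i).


Conjugate of z2 = 3.6000 + 5.2000i
Numerator: (0.8000 + 6.9000i)(3.6000 + 5.2000i) = -33.0000 + 29.0000i
Denominator: 3.6^2 + (-5.2)^2 = 40
Result = (-33.0000 + 29.0000i)/40

-0.8250 + 0.7250i


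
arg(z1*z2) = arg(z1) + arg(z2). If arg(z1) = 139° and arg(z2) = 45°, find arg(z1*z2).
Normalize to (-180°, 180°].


arg(z1*z2) = 139° + 45° = 184°
Normalized to (-180°, 180°]: -176°

-176°


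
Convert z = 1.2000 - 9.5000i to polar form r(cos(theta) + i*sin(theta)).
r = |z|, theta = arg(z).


r = sqrt(1.44+90.25) = sqrt(91.69) = 9.5755
theta = atan2(-9.5, 1.2) = -82.8008 degrees

r = 9.5755, theta = -82.8008 degrees


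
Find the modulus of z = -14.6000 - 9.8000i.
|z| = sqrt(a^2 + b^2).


|z| = sqrt((-14.6)^2 + (-9.8)^2) = sqrt(213.16 + 96.04) = sqrt(309.2) = 17.5841

|z| = 17.5841


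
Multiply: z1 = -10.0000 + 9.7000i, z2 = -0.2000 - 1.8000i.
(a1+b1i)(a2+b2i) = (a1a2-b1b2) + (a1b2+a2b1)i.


Real = -10*(-0.2) - 9.7*(-1.8) = 2 - (-17.46) = 19.46
Imag = -10*(-1.8) - (0.2)*9.7 = 18 - (1.94) = 16.06

19.4600 + 16.0600i


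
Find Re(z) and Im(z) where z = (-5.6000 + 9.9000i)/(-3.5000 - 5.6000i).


Multiply by conjugate: (-5.6000 + 9.9000i)(-3.5000 + 5.6000i) / ((-3.5)^2 + (-5.6)^2)
Numerator real = -5.6*(-3.5) + 9.9*(-5.6) = -35.84
Numerator imag = 9.9*(-3.5) - (-5.6)*(-5.6) = -66.01
Denominator = 43.61
Re(z) = -35.84/43.61 = -0.8218
Im(z) = -66.01/43.61 = -1.5136

Re(z) = -0.8218, Im(z) = -1.5136


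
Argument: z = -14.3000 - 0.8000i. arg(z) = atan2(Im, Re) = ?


Re = -14.3, Im = -0.8
arg = atan2(-0.8, -14.3) = -176.7980 degrees

arg(z) = -176.7980 degrees


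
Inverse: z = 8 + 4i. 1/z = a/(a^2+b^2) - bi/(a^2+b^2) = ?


|z|^2 = 64+16 = 80
1/z = (8 - 4i)/80

1/z = 0.1000 - 0.0500i


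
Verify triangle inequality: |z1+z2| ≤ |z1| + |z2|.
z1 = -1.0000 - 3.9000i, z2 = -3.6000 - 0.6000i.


|z1| = sqrt((-1)^2 + (-3.9)^2) = sqrt(16.21) = 4.0262
|z2| = sqrt((-3.6)^2 + (-0.6)^2) = sqrt(13.32) = 3.6497
z1+z2 = -4.6000 - 4.5000i
|z1+z2| = sqrt(41.41) = 6.4351
|z1|+|z2| = 4.0262 + 3.6497 = 7.6759

|z1+z2| = 6.4351 ≤ |z1|+|z2| = 7.6759 (verified)
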